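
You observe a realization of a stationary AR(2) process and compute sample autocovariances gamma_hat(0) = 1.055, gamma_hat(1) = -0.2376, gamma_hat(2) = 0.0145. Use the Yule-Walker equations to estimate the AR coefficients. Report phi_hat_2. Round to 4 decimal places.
\hat\phi_{2} = -0.0390

The Yule-Walker equations for an AR(p) process read, in matrix form,
  Gamma_p phi = r_p,   with   (Gamma_p)_{ij} = gamma(|i - j|),
                       (r_p)_i = gamma(i),   i,j = 1..p.
Substitute the sample gammas (Toeplitz matrix and right-hand side of size 2):
  Gamma_p = [[1.055, -0.2376], [-0.2376, 1.055]]
  r_p     = [-0.2376, 0.0145]
Written out:
  1.055 phi_1 - 0.2376 phi_2 = -0.2376
  -0.2376 phi_1 + 1.055 phi_2 = 0.0145
Solve by Cramer's rule:
  det = gamma(0)^2 - gamma(1)^2 = (1.055)^2 - (-0.2376)^2 = 1.113025 - 0.05645376 = 1.05657124
  phi_hat_1 = [gamma(1) gamma(0) - gamma(1) gamma(2)] / det = [(-0.2376)(1.055) - (-0.2376)(0.0145)] / 1.05657124 = -0.2472228 / 1.05657124 = -0.234
  phi_hat_2 = [gamma(0) gamma(2) - gamma(1)^2] / det = [(1.055)(0.0145) - (-0.2376)^2] / 1.05657124 = -0.04115626 / 1.05657124 = -0.039
So phi_hat = [-0.2340, -0.0390].
Therefore phi_hat_2 = -0.0390.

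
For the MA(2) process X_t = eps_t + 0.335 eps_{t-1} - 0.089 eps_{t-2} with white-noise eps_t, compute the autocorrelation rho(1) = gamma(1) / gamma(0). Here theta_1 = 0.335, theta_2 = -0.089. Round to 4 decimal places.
\rho(1) = 0.2725

For an MA(q) process with theta_0 = 1, the autocovariance is
  gamma(k) = sigma^2 * sum_{i=0..q-k} theta_i * theta_{i+k},
and rho(k) = gamma(k) / gamma(0). Sigma^2 cancels.
  numerator   = (1)*(0.335) + (0.335)*(-0.089) = 0.305185.
  denominator = (1)^2 + (0.335)^2 + (-0.089)^2 = 1.120146.
  rho(1) = 0.305185 / 1.120146 = 0.2725.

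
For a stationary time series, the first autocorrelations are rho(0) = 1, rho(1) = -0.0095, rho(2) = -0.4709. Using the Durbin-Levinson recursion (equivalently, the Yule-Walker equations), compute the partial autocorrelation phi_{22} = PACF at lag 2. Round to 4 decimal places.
\phi_{22} = -0.4710

The PACF at lag k is phi_{kk}, the last component of the solution
to the Yule-Walker system G_k phi = r_k where
  (G_k)_{ij} = rho(|i - j|), (r_k)_i = rho(i), i,j = 1..k.
Equivalently, Durbin-Levinson gives phi_{kk} iteratively:
  phi_{11} = rho(1)
  phi_{kk} = [rho(k) - sum_{j=1..k-1} phi_{k-1,j} rho(k-j)]
            / [1 - sum_{j=1..k-1} phi_{k-1,j} rho(j)],
  phi_{k,j} = phi_{k-1,j} - phi_{kk} phi_{k-1,k-j},  j = 1..k-1.
Step k = 1:
  phi_11 = rho(1) = -0.0095.
Step k = 2:
  phi_22 = [rho(2) - phi_11 rho(1)] / [1 - phi_11 rho(1)] = [-0.4709 - (-0.0095)(-0.0095)] / [1 - (-0.0095)(-0.0095)]
         = -0.47099025 / 0.99990975 = -0.471.
Therefore phi_{22} = -0.4710.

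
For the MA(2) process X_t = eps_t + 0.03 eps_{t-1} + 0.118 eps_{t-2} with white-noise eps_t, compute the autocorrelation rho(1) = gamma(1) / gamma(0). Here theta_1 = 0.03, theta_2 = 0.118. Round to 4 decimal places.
\rho(1) = 0.0331

For an MA(q) process with theta_0 = 1, the autocovariance is
  gamma(k) = sigma^2 * sum_{i=0..q-k} theta_i * theta_{i+k},
and rho(k) = gamma(k) / gamma(0). Sigma^2 cancels.
  numerator   = (1)*(0.03) + (0.03)*(0.118) = 0.03354.
  denominator = (1)^2 + (0.03)^2 + (0.118)^2 = 1.014824.
  rho(1) = 0.03354 / 1.014824 = 0.0331.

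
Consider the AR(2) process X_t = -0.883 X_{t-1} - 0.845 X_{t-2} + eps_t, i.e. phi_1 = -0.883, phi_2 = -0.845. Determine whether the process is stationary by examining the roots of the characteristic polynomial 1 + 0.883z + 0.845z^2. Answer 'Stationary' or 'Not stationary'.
\text{Stationary}

The AR(p) characteristic polynomial is P(z) = 1 + 0.883z + 0.845z^2.
Stationarity requires all roots to lie outside the unit circle, i.e. |z| > 1 for every root.
Set 1 + (0.883) z + (0.845) z^2 = 0, i.e. a z^2 + b z + c = 0 with a = 0.845, b = 0.883, c = 1.
Discriminant D = b^2 - 4ac = (0.883)^2 - 4*(0.845)*1 = 0.779689 - (3.38) = -2.600311.
D < 0, so the roots are the complex-conjugate pair z = (-b +/- i sqrt(-D)) / (2a) = -0.5225 +/- 0.9542i.
For a conjugate pair |z|^2 = z * conj(z) = (product of roots) = c/a = 1/(0.845) = 1.183432, so |z| = sqrt(1.183432) = 1.0879 for both roots.
Moduli of all roots: 1.0879, 1.0879.
All moduli strictly greater than 1? Yes.
Verdict: Stationary.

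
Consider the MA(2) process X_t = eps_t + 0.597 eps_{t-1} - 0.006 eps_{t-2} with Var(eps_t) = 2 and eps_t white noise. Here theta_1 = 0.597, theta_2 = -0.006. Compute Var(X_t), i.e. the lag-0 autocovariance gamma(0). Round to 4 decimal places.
\gamma(0) = 2.7129

For an MA(q) process X_t = eps_t + sum_i theta_i eps_{t-i} with
Var(eps_t) = sigma^2, the variance is
  gamma(0) = sigma^2 * (1 + sum_i theta_i^2).
  sum_i theta_i^2 = (0.597)^2 + (-0.006)^2 = 0.356409 + 0.000036 = 0.356445.
  gamma(0) = 2 * (1 + 0.356445) = 2 * 1.356445 = 2.71289, which rounds to 2.7129.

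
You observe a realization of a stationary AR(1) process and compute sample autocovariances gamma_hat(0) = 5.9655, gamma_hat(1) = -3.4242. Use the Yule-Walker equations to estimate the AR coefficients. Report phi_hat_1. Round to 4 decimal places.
\hat\phi_{1} = -0.5740

The Yule-Walker equations for an AR(p) process read, in matrix form,
  Gamma_p phi = r_p,   with   (Gamma_p)_{ij} = gamma(|i - j|),
                       (r_p)_i = gamma(i),   i,j = 1..p.
Substitute the sample gammas (Toeplitz matrix and right-hand side of size 1):
  Gamma_p = [[5.9655]]
  r_p     = [-3.4242]
With p = 1 this is the single equation gamma(0) phi_1 = gamma(1):
  phi_hat_1 = gamma(1) / gamma(0) = -3.4242 / 5.9655 = -0.5740.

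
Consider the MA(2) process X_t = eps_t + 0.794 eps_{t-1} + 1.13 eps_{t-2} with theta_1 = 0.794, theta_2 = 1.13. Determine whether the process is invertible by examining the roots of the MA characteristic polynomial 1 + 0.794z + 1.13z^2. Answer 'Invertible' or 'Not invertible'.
\text{Not invertible}

The MA(q) characteristic polynomial is P(z) = 1 + 0.794z + 1.13z^2.
Invertibility requires all roots to lie outside the unit circle, i.e. |z| > 1 for every root.
Set 1 + (0.794) z + (1.13) z^2 = 0, i.e. a z^2 + b z + c = 0 with a = 1.13, b = 0.794, c = 1.
Discriminant D = b^2 - 4ac = (0.794)^2 - 4*(1.13)*1 = 0.630436 - (4.52) = -3.889564.
D < 0, so the roots are the complex-conjugate pair z = (-b +/- i sqrt(-D)) / (2a) = -0.3513 +/- 0.8727i.
For a conjugate pair |z|^2 = z * conj(z) = (product of roots) = c/a = 1/(1.13) = 0.884956, so |z| = sqrt(0.884956) = 0.9407 for both roots.
Moduli of all roots: 0.9407, 0.9407.
All moduli strictly greater than 1? No.
Verdict: Not invertible.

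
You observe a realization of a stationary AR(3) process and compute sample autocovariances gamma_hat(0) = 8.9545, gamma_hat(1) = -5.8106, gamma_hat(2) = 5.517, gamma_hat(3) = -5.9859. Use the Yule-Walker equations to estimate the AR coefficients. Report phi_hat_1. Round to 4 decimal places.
\hat\phi_{1} = -0.3090

The Yule-Walker equations for an AR(p) process read, in matrix form,
  Gamma_p phi = r_p,   with   (Gamma_p)_{ij} = gamma(|i - j|),
                       (r_p)_i = gamma(i),   i,j = 1..p.
Substitute the sample gammas (Toeplitz matrix and right-hand side of size 3):
  Gamma_p = [[8.9545, -5.8106, 5.517], [-5.8106, 8.9545, -5.8106], [5.517, -5.8106, 8.9545]]
  r_p     = [-5.8106, 5.517, -5.9859]
Written out (R1..R3):
  (R1) 8.9545 phi_1 - 5.8106 phi_2 + 5.517 phi_3 = -5.8106
  (R2) -5.8106 phi_1 + 8.9545 phi_2 - 5.8106 phi_3 = 5.517
  (R3) 5.517 phi_1 - 5.8106 phi_2 + 8.9545 phi_3 = -5.9859
Gaussian elimination:
  R2 <- R2 - (-5.8106/8.9545) R1 = R2 - (-0.648903) R1:  5.183985 phi_2 - 2.230603 phi_3 = 1.746485
  R3 <- R3 - (5.517/8.9545) R1 = R3 - (0.616115) R1:  -2.230603 phi_2 + 5.555395 phi_3 = -2.405903
  R3 <- R3 - (-2.230603/5.183985) R2 = R3 - (-0.430287) R2:  4.595594 phi_3 = -1.654413
Back-substitution:
  phi_hat_3 = -1.654413 / 4.595594 = -0.36
  phi_hat_2 = (1.746485 - (-2.230603)(-0.36)) / 5.183985 = 0.181997
  phi_hat_1 = (-5.8106 - (-5.8106)(0.181997) - (5.517)(-0.36)) / 8.9545 = -0.309003
So phi_hat = [-0.3090, 0.1820, -0.3600].
Therefore phi_hat_1 = -0.3090.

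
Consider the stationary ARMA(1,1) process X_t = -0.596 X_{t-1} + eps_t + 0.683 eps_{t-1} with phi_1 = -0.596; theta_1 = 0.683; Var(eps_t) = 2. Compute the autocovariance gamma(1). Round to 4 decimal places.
\gamma(1) = 0.1600

Multiply the model equation by X_{t-k} and take expectations. With theta_0 = psi_0 = 1 and psi_j the MA(infinity) weights, this gives
  gamma(k) - sum_i phi_i gamma(k-i) = c_k,
  c_k = sigma^2 * sum_{j=k..q} theta_j psi_{j-k}   (c_k = 0 for k > q),
using gamma(-m) = gamma(m).
psi-weights needed (psi_j = theta_j + sum_i phi_i psi_{j-i}):
  psi_1 = theta_1 + phi_1 = 0.683 + (-0.596) = 0.087
Right-hand sides:
  c_0 = sigma^2 (1 + theta_1 psi_1) = 2 * (1 + (0.683)(0.087)) = 2 * 1.059421 = 2.118842
  c_1 = sigma^2 theta_1 = 2 * (0.683) = 1.366
  c_2 = 0
Equations for k = 0 and k = 1 (AR order 1):
  gamma(0) = phi_1 gamma(1) + c_0
  gamma(1) = phi_1 gamma(0) + c_1
Substituting the second into the first: gamma(0) (1 - phi_1^2) = c_0 + phi_1 c_1, so
  gamma(0) = (c_0 + phi_1 c_1) / (1 - phi_1^2) = (2.118842 + (-0.596)(1.366)) / (1 - (-0.596)^2) = 1.304706 / 0.644784 = 2.023478.
  gamma(1) = phi_1 gamma(0) + c_1 = (-0.596)(2.023478) + (1.366) = 0.160007.
Therefore gamma(1) = 0.1600 (to 4 decimal places).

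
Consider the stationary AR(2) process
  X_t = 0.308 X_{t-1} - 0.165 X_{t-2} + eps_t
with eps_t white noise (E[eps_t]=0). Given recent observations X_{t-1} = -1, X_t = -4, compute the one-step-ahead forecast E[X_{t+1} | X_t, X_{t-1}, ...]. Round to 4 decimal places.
E[X_{t+1} \mid \mathcal F_t] = -1.0670

For an AR(p) model X_t = c + sum_i phi_i X_{t-i} + eps_t, the
one-step-ahead conditional mean is
  E[X_{t+1} | X_t, ...] = c + sum_i phi_i X_{t+1-i}.
Substitute known values:
  E[X_{t+1} | ...] = (0.308) * (-4) + (-0.165) * (-1)
                   = -1.0670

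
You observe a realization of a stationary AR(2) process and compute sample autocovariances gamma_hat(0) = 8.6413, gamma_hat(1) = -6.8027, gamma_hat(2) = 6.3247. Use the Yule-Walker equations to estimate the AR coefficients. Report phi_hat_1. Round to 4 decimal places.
\hat\phi_{1} = -0.5550

The Yule-Walker equations for an AR(p) process read, in matrix form,
  Gamma_p phi = r_p,   with   (Gamma_p)_{ij} = gamma(|i - j|),
                       (r_p)_i = gamma(i),   i,j = 1..p.
Substitute the sample gammas (Toeplitz matrix and right-hand side of size 2):
  Gamma_p = [[8.6413, -6.8027], [-6.8027, 8.6413]]
  r_p     = [-6.8027, 6.3247]
Written out:
  8.6413 phi_1 - 6.8027 phi_2 = -6.8027
  -6.8027 phi_1 + 8.6413 phi_2 = 6.3247
Solve by Cramer's rule:
  det = gamma(0)^2 - gamma(1)^2 = (8.6413)^2 - (-6.8027)^2 = 74.67206569 - 46.27672729 = 28.3953384
  phi_hat_1 = [gamma(1) gamma(0) - gamma(1) gamma(2)] / det = [(-6.8027)(8.6413) - (-6.8027)(6.3247)] / 28.3953384 = -15.75913482 / 28.3953384 = -0.555
  phi_hat_2 = [gamma(0) gamma(2) - gamma(1)^2] / det = [(8.6413)(6.3247) - (-6.8027)^2] / 28.3953384 = 8.37690282 / 28.3953384 = 0.295
So phi_hat = [-0.5550, 0.2950].
Therefore phi_hat_1 = -0.5550.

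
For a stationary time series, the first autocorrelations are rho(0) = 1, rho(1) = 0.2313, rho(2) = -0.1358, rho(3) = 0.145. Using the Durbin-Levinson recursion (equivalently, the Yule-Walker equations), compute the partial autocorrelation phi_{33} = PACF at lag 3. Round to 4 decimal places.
\phi_{33} = 0.2520

The PACF at lag k is phi_{kk}, the last component of the solution
to the Yule-Walker system G_k phi = r_k where
  (G_k)_{ij} = rho(|i - j|), (r_k)_i = rho(i), i,j = 1..k.
Equivalently, Durbin-Levinson gives phi_{kk} iteratively:
  phi_{11} = rho(1)
  phi_{kk} = [rho(k) - sum_{j=1..k-1} phi_{k-1,j} rho(k-j)]
            / [1 - sum_{j=1..k-1} phi_{k-1,j} rho(j)],
  phi_{k,j} = phi_{k-1,j} - phi_{kk} phi_{k-1,k-j},  j = 1..k-1.
Step k = 1:
  phi_11 = rho(1) = 0.2313.
Step k = 2:
  phi_22 = [rho(2) - phi_11 rho(1)] / [1 - phi_11 rho(1)] = [-0.1358 - (0.2313)(0.2313)] / [1 - (0.2313)(0.2313)]
         = -0.18929969 / 0.94650031 = -0.2.
  Update: phi_21 = phi_11 - phi_22 phi_11 = 0.2313 - (-0.2)(0.2313) = 0.27756.
Step k = 3:
  phi_33 = [rho(3) - phi_21 rho(2) - phi_22 rho(1)] / [1 - phi_21 rho(1) - phi_22 rho(2)]
    numerator   = 0.145 - (0.27756)(-0.1358) - (-0.2)(0.2313) = 0.22895254
    denominator = 1 - (0.27756)(0.2313) - (-0.2)(-0.1358) = 0.90864045
  phi_33 = 0.22895254 / 0.90864045 = 0.252.
Therefore phi_{33} = 0.2520.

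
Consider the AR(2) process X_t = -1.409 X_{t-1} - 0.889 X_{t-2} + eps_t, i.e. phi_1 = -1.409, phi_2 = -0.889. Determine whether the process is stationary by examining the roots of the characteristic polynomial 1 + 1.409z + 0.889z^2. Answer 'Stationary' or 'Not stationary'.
\text{Stationary}

The AR(p) characteristic polynomial is P(z) = 1 + 1.409z + 0.889z^2.
Stationarity requires all roots to lie outside the unit circle, i.e. |z| > 1 for every root.
Set 1 + (1.409) z + (0.889) z^2 = 0, i.e. a z^2 + b z + c = 0 with a = 0.889, b = 1.409, c = 1.
Discriminant D = b^2 - 4ac = (1.409)^2 - 4*(0.889)*1 = 1.985281 - (3.556) = -1.570719.
D < 0, so the roots are the complex-conjugate pair z = (-b +/- i sqrt(-D)) / (2a) = -0.7925 +/- 0.7049i.
For a conjugate pair |z|^2 = z * conj(z) = (product of roots) = c/a = 1/(0.889) = 1.124859, so |z| = sqrt(1.124859) = 1.0606 for both roots.
Moduli of all roots: 1.0606, 1.0606.
All moduli strictly greater than 1? Yes.
Verdict: Stationary.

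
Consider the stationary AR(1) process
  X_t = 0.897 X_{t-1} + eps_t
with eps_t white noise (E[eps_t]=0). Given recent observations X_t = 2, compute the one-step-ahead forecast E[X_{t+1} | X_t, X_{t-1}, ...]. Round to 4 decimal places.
E[X_{t+1} \mid \mathcal F_t] = 1.7940

For an AR(p) model X_t = c + sum_i phi_i X_{t-i} + eps_t, the
one-step-ahead conditional mean is
  E[X_{t+1} | X_t, ...] = c + sum_i phi_i X_{t+1-i}.
Substitute known values:
  E[X_{t+1} | ...] = (0.897) * (2)
                   = 1.7940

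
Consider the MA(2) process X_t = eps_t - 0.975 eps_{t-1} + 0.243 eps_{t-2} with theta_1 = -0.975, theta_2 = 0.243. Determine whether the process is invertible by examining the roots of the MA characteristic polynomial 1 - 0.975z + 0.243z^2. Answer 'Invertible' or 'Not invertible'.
\text{Invertible}

The MA(q) characteristic polynomial is P(z) = 1 - 0.975z + 0.243z^2.
Invertibility requires all roots to lie outside the unit circle, i.e. |z| > 1 for every root.
Set 1 + (-0.975) z + (0.243) z^2 = 0, i.e. a z^2 + b z + c = 0 with a = 0.243, b = -0.975, c = 1.
Discriminant D = b^2 - 4ac = (-0.975)^2 - 4*(0.243)*1 = 0.950625 - (0.972) = -0.021375.
D < 0, so the roots are the complex-conjugate pair z = (-b +/- i sqrt(-D)) / (2a) = 2.0062 +/- 0.3008i.
For a conjugate pair |z|^2 = z * conj(z) = (product of roots) = c/a = 1/(0.243) = 4.115226, so |z| = sqrt(4.115226) = 2.0286 for both roots.
Moduli of all roots: 2.0286, 2.0286.
All moduli strictly greater than 1? Yes.
Verdict: Invertible.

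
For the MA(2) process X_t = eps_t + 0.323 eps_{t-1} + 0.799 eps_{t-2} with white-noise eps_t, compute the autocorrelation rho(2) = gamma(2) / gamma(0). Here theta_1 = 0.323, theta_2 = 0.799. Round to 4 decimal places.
\rho(2) = 0.4585

For an MA(q) process with theta_0 = 1, the autocovariance is
  gamma(k) = sigma^2 * sum_{i=0..q-k} theta_i * theta_{i+k},
and rho(k) = gamma(k) / gamma(0). Sigma^2 cancels.
  numerator   = (1)*(0.799) = 0.799.
  denominator = (1)^2 + (0.323)^2 + (0.799)^2 = 1.74273.
  rho(2) = 0.799 / 1.74273 = 0.4585.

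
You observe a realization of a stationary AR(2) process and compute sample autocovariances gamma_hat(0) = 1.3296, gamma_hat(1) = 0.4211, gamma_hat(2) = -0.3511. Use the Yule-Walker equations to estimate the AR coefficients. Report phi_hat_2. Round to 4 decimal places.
\hat\phi_{2} = -0.4050

The Yule-Walker equations for an AR(p) process read, in matrix form,
  Gamma_p phi = r_p,   with   (Gamma_p)_{ij} = gamma(|i - j|),
                       (r_p)_i = gamma(i),   i,j = 1..p.
Substitute the sample gammas (Toeplitz matrix and right-hand side of size 2):
  Gamma_p = [[1.3296, 0.4211], [0.4211, 1.3296]]
  r_p     = [0.4211, -0.3511]
Written out:
  1.3296 phi_1 + 0.4211 phi_2 = 0.4211
  0.4211 phi_1 + 1.3296 phi_2 = -0.3511
Solve by Cramer's rule:
  det = gamma(0)^2 - gamma(1)^2 = (1.3296)^2 - (0.4211)^2 = 1.76783616 - 0.17732521 = 1.59051095
  phi_hat_1 = [gamma(1) gamma(0) - gamma(1) gamma(2)] / det = [(0.4211)(1.3296) - (0.4211)(-0.3511)] / 1.59051095 = 0.70774277 / 1.59051095 = 0.445
  phi_hat_2 = [gamma(0) gamma(2) - gamma(1)^2] / det = [(1.3296)(-0.3511) - (0.4211)^2] / 1.59051095 = -0.64414777 / 1.59051095 = -0.405
So phi_hat = [0.4450, -0.4050].
Therefore phi_hat_2 = -0.4050.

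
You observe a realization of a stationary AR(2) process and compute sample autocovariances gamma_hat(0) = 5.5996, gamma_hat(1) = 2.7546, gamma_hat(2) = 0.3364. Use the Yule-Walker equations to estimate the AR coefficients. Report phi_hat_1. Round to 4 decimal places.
\hat\phi_{1} = 0.6100

The Yule-Walker equations for an AR(p) process read, in matrix form,
  Gamma_p phi = r_p,   with   (Gamma_p)_{ij} = gamma(|i - j|),
                       (r_p)_i = gamma(i),   i,j = 1..p.
Substitute the sample gammas (Toeplitz matrix and right-hand side of size 2):
  Gamma_p = [[5.5996, 2.7546], [2.7546, 5.5996]]
  r_p     = [2.7546, 0.3364]
Written out:
  5.5996 phi_1 + 2.7546 phi_2 = 2.7546
  2.7546 phi_1 + 5.5996 phi_2 = 0.3364
Solve by Cramer's rule:
  det = gamma(0)^2 - gamma(1)^2 = (5.5996)^2 - (2.7546)^2 = 31.35552016 - 7.58782116 = 23.767699
  phi_hat_1 = [gamma(1) gamma(0) - gamma(1) gamma(2)] / det = [(2.7546)(5.5996) - (2.7546)(0.3364)] / 23.767699 = 14.49801072 / 23.767699 = 0.61
  phi_hat_2 = [gamma(0) gamma(2) - gamma(1)^2] / det = [(5.5996)(0.3364) - (2.7546)^2] / 23.767699 = -5.70411572 / 23.767699 = -0.24
So phi_hat = [0.6100, -0.2400].
Therefore phi_hat_1 = 0.6100.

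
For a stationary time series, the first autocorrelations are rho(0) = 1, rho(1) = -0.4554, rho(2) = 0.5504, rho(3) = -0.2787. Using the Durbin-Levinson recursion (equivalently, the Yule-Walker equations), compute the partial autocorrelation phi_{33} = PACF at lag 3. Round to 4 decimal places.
\phi_{33} = 0.0940

The PACF at lag k is phi_{kk}, the last component of the solution
to the Yule-Walker system G_k phi = r_k where
  (G_k)_{ij} = rho(|i - j|), (r_k)_i = rho(i), i,j = 1..k.
Equivalently, Durbin-Levinson gives phi_{kk} iteratively:
  phi_{11} = rho(1)
  phi_{kk} = [rho(k) - sum_{j=1..k-1} phi_{k-1,j} rho(k-j)]
            / [1 - sum_{j=1..k-1} phi_{k-1,j} rho(j)],
  phi_{k,j} = phi_{k-1,j} - phi_{kk} phi_{k-1,k-j},  j = 1..k-1.
Step k = 1:
  phi_11 = rho(1) = -0.4554.
Step k = 2:
  phi_22 = [rho(2) - phi_11 rho(1)] / [1 - phi_11 rho(1)] = [0.5504 - (-0.4554)(-0.4554)] / [1 - (-0.4554)(-0.4554)]
         = 0.34301084 / 0.79261084 = 0.432761.
  Update: phi_21 = phi_11 - phi_22 phi_11 = -0.4554 - (0.432761)(-0.4554) = -0.258321.
Step k = 3:
  phi_33 = [rho(3) - phi_21 rho(2) - phi_22 rho(1)] / [1 - phi_21 rho(1) - phi_22 rho(2)]
    numerator   = -0.2787 - (-0.258321)(0.5504) - (0.432761)(-0.4554) = 0.06055898
    denominator = 1 - (-0.258321)(-0.4554) - (0.432761)(0.5504) = 0.64416922
  phi_33 = 0.06055898 / 0.64416922 = 0.094.
Therefore phi_{33} = 0.0940.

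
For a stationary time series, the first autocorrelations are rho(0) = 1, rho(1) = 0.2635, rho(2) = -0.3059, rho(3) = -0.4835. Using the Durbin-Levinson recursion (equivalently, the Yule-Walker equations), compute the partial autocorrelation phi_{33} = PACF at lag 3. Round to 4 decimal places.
\phi_{33} = -0.3390

The PACF at lag k is phi_{kk}, the last component of the solution
to the Yule-Walker system G_k phi = r_k where
  (G_k)_{ij} = rho(|i - j|), (r_k)_i = rho(i), i,j = 1..k.
Equivalently, Durbin-Levinson gives phi_{kk} iteratively:
  phi_{11} = rho(1)
  phi_{kk} = [rho(k) - sum_{j=1..k-1} phi_{k-1,j} rho(k-j)]
            / [1 - sum_{j=1..k-1} phi_{k-1,j} rho(j)],
  phi_{k,j} = phi_{k-1,j} - phi_{kk} phi_{k-1,k-j},  j = 1..k-1.
Step k = 1:
  phi_11 = rho(1) = 0.2635.
Step k = 2:
  phi_22 = [rho(2) - phi_11 rho(1)] / [1 - phi_11 rho(1)] = [-0.3059 - (0.2635)(0.2635)] / [1 - (0.2635)(0.2635)]
         = -0.37533225 / 0.93056775 = -0.403337.
  Update: phi_21 = phi_11 - phi_22 phi_11 = 0.2635 - (-0.403337)(0.2635) = 0.369779.
Step k = 3:
  phi_33 = [rho(3) - phi_21 rho(2) - phi_22 rho(1)] / [1 - phi_21 rho(1) - phi_22 rho(2)]
    numerator   = -0.4835 - (0.369779)(-0.3059) - (-0.403337)(0.2635) = -0.26410527
    denominator = 1 - (0.369779)(0.2635) - (-0.403337)(-0.3059) = 0.77918243
  phi_33 = -0.26410527 / 0.77918243 = -0.339.
Therefore phi_{33} = -0.3390.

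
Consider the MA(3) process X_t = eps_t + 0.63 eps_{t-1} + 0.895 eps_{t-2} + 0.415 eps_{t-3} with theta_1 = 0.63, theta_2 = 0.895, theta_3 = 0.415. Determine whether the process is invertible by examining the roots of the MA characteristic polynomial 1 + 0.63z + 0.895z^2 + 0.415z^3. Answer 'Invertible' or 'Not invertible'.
\text{Invertible}

The MA(q) characteristic polynomial is P(z) = 1 + 0.63z + 0.895z^2 + 0.415z^3.
Invertibility requires all roots to lie outside the unit circle, i.e. |z| > 1 for every root.
Degree 3: look for a simple real root z0 first, then factor out (1 - z/z0) and solve the remaining quadratic.
Testing z0 = -2: P(-2) = 1 + (0.63)(-2) + (0.895)(-2)^2 + (0.415)(-2)^3
  = 1 + (-1.26) + (3.58) + (-3.32) = 0.  So z_0 = -2 is a root, |z_0| = 2.
Divide out the factor (1 + 0.5 z) = (1 - z/z0) (since 1/z0 = -0.5):
  P(z) = (1 + 0.5 z)(1 + (0.13) z + (0.83) z^2)
  [check: z-coef 0.13 - (-0.5) = 0.63; z^2-coef 0.83 - (-0.5)(0.13) = 0.895; z^3-coef -(-0.5)(0.83) = 0.415.]
Remaining roots from the quadratic factor 1 + (0.13) z + (0.83) z^2:
  Set 1 + (0.13) z + (0.83) z^2 = 0, i.e. a z^2 + b z + c = 0 with a = 0.83, b = 0.13, c = 1.
  Discriminant D = b^2 - 4ac = (0.13)^2 - 4*(0.83)*1 = 0.0169 - (3.32) = -3.3031.
  D < 0, so the roots are the complex-conjugate pair z = (-b +/- i sqrt(-D)) / (2a) = -0.0783 +/- 1.0948i.
  For a conjugate pair |z|^2 = z * conj(z) = (product of roots) = c/a = 1/(0.83) = 1.204819, so |z| = sqrt(1.204819) = 1.0976 for both roots.
Moduli of all roots: 2.0000, 1.0976, 1.0976.
All moduli strictly greater than 1? Yes.
Verdict: Invertible.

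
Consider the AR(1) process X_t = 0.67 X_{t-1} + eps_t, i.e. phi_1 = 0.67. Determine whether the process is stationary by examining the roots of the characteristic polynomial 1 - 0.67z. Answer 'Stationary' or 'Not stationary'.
\text{Stationary}

The AR(p) characteristic polynomial is P(z) = 1 - 0.67z.
Stationarity requires all roots to lie outside the unit circle, i.e. |z| > 1 for every root.
This is linear in z: 1 + (-0.67) z = 0  =>  z = -1/(-0.67) = 1.492537,  |z| = 1.492537.
Moduli of all roots: 1.4925.
All moduli strictly greater than 1? Yes.
Verdict: Stationary.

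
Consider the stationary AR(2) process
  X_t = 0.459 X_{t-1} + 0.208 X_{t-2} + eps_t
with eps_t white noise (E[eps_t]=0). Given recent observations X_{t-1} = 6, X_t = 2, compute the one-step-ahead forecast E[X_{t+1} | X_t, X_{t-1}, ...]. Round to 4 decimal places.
E[X_{t+1} \mid \mathcal F_t] = 2.1660

For an AR(p) model X_t = c + sum_i phi_i X_{t-i} + eps_t, the
one-step-ahead conditional mean is
  E[X_{t+1} | X_t, ...] = c + sum_i phi_i X_{t+1-i}.
Substitute known values:
  E[X_{t+1} | ...] = (0.459) * (2) + (0.208) * (6)
                   = 2.1660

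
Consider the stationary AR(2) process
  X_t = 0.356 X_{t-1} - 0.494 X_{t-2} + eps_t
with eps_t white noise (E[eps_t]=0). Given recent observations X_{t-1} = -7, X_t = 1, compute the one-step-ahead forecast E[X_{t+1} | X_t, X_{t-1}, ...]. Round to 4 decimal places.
E[X_{t+1} \mid \mathcal F_t] = 3.8140

For an AR(p) model X_t = c + sum_i phi_i X_{t-i} + eps_t, the
one-step-ahead conditional mean is
  E[X_{t+1} | X_t, ...] = c + sum_i phi_i X_{t+1-i}.
Substitute known values:
  E[X_{t+1} | ...] = (0.356) * (1) + (-0.494) * (-7)
                   = 3.8140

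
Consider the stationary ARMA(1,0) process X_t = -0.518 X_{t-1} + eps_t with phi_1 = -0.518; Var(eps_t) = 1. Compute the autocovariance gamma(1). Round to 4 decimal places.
\gamma(1) = -0.7080

Multiply the model equation by X_{t-k} and take expectations. With theta_0 = psi_0 = 1 and psi_j the MA(infinity) weights, this gives
  gamma(k) - sum_i phi_i gamma(k-i) = c_k,
  c_k = sigma^2 * sum_{j=k..q} theta_j psi_{j-k}   (c_k = 0 for k > q),
using gamma(-m) = gamma(m).
Pure AR (q = 0): c_0 = sigma^2 = 1, c_k = 0 for k >= 1.
Equations for k = 0 and k = 1 (AR order 1):
  gamma(0) = phi_1 gamma(1) + c_0
  gamma(1) = phi_1 gamma(0) + c_1
Substituting the second into the first: gamma(0) (1 - phi_1^2) = c_0 + phi_1 c_1, so
  gamma(0) = c_0 / (1 - phi_1^2) = 1 / (1 - (-0.518)^2) = 1 / 0.731676 = 1.366725.
  gamma(1) = phi_1 gamma(0) = (-0.518)(1.366725) = -0.707964.
Therefore gamma(1) = -0.7080 (to 4 decimal places).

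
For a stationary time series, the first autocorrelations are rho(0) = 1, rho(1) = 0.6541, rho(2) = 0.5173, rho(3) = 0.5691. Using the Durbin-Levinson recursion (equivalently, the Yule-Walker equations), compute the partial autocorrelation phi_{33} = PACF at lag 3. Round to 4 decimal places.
\phi_{33} = 0.3249

The PACF at lag k is phi_{kk}, the last component of the solution
to the Yule-Walker system G_k phi = r_k where
  (G_k)_{ij} = rho(|i - j|), (r_k)_i = rho(i), i,j = 1..k.
Equivalently, Durbin-Levinson gives phi_{kk} iteratively:
  phi_{11} = rho(1)
  phi_{kk} = [rho(k) - sum_{j=1..k-1} phi_{k-1,j} rho(k-j)]
            / [1 - sum_{j=1..k-1} phi_{k-1,j} rho(j)],
  phi_{k,j} = phi_{k-1,j} - phi_{kk} phi_{k-1,k-j},  j = 1..k-1.
Step k = 1:
  phi_11 = rho(1) = 0.6541.
Step k = 2:
  phi_22 = [rho(2) - phi_11 rho(1)] / [1 - phi_11 rho(1)] = [0.5173 - (0.6541)(0.6541)] / [1 - (0.6541)(0.6541)]
         = 0.08945319 / 0.57215319 = 0.156345.
  Update: phi_21 = phi_11 - phi_22 phi_11 = 0.6541 - (0.156345)(0.6541) = 0.551835.
Step k = 3:
  phi_33 = [rho(3) - phi_21 rho(2) - phi_22 rho(1)] / [1 - phi_21 rho(1) - phi_22 rho(2)]
    numerator   = 0.5691 - (0.551835)(0.5173) - (0.156345)(0.6541) = 0.18137068
    denominator = 1 - (0.551835)(0.6541) - (0.156345)(0.5173) = 0.55816765
  phi_33 = 0.18137068 / 0.55816765 = 0.3249.
Therefore phi_{33} = 0.3249.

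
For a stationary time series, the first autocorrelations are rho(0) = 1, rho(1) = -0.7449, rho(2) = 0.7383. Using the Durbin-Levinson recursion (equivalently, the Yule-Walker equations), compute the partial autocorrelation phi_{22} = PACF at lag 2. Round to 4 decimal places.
\phi_{22} = 0.4121

The PACF at lag k is phi_{kk}, the last component of the solution
to the Yule-Walker system G_k phi = r_k where
  (G_k)_{ij} = rho(|i - j|), (r_k)_i = rho(i), i,j = 1..k.
Equivalently, Durbin-Levinson gives phi_{kk} iteratively:
  phi_{11} = rho(1)
  phi_{kk} = [rho(k) - sum_{j=1..k-1} phi_{k-1,j} rho(k-j)]
            / [1 - sum_{j=1..k-1} phi_{k-1,j} rho(j)],
  phi_{k,j} = phi_{k-1,j} - phi_{kk} phi_{k-1,k-j},  j = 1..k-1.
Step k = 1:
  phi_11 = rho(1) = -0.7449.
Step k = 2:
  phi_22 = [rho(2) - phi_11 rho(1)] / [1 - phi_11 rho(1)] = [0.7383 - (-0.7449)(-0.7449)] / [1 - (-0.7449)(-0.7449)]
         = 0.18342399 / 0.44512399 = 0.4121.
Therefore phi_{22} = 0.4121.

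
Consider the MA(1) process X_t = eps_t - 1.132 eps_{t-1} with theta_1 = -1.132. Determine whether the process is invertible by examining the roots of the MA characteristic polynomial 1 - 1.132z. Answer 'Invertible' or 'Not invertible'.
\text{Not invertible}

The MA(q) characteristic polynomial is P(z) = 1 - 1.132z.
Invertibility requires all roots to lie outside the unit circle, i.e. |z| > 1 for every root.
This is linear in z: 1 + (-1.132) z = 0  =>  z = -1/(-1.132) = 0.883392,  |z| = 0.883392.
Moduli of all roots: 0.8834.
All moduli strictly greater than 1? No.
Verdict: Not invertible.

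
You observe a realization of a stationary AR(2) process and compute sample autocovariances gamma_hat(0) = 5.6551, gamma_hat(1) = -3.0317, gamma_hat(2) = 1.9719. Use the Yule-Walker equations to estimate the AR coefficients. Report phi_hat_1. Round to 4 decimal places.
\hat\phi_{1} = -0.4900

The Yule-Walker equations for an AR(p) process read, in matrix form,
  Gamma_p phi = r_p,   with   (Gamma_p)_{ij} = gamma(|i - j|),
                       (r_p)_i = gamma(i),   i,j = 1..p.
Substitute the sample gammas (Toeplitz matrix and right-hand side of size 2):
  Gamma_p = [[5.6551, -3.0317], [-3.0317, 5.6551]]
  r_p     = [-3.0317, 1.9719]
Written out:
  5.6551 phi_1 - 3.0317 phi_2 = -3.0317
  -3.0317 phi_1 + 5.6551 phi_2 = 1.9719
Solve by Cramer's rule:
  det = gamma(0)^2 - gamma(1)^2 = (5.6551)^2 - (-3.0317)^2 = 31.98015601 - 9.19120489 = 22.78895112
  phi_hat_1 = [gamma(1) gamma(0) - gamma(1) gamma(2)] / det = [(-3.0317)(5.6551) - (-3.0317)(1.9719)] / 22.78895112 = -11.16635744 / 22.78895112 = -0.49
  phi_hat_2 = [gamma(0) gamma(2) - gamma(1)^2] / det = [(5.6551)(1.9719) - (-3.0317)^2] / 22.78895112 = 1.9600868 / 22.78895112 = 0.086
So phi_hat = [-0.4900, 0.0860].
Therefore phi_hat_1 = -0.4900.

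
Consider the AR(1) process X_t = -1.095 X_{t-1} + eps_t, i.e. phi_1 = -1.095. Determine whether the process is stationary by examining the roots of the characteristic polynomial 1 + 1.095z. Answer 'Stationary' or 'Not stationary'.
\text{Not stationary}

The AR(p) characteristic polynomial is P(z) = 1 + 1.095z.
Stationarity requires all roots to lie outside the unit circle, i.e. |z| > 1 for every root.
This is linear in z: 1 + (1.095) z = 0  =>  z = -1/(1.095) = -0.913242,  |z| = 0.913242.
Moduli of all roots: 0.9132.
All moduli strictly greater than 1? No.
Verdict: Not stationary.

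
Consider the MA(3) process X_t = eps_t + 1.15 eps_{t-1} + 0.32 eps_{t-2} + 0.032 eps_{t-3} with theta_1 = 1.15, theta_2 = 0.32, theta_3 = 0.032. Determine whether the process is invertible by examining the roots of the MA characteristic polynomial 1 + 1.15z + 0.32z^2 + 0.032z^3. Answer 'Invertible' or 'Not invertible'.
\text{Invertible}

The MA(q) characteristic polynomial is P(z) = 1 + 1.15z + 0.32z^2 + 0.032z^3.
Invertibility requires all roots to lie outside the unit circle, i.e. |z| > 1 for every root.
Degree 3: look for a simple real root z0 first, then factor out (1 - z/z0) and solve the remaining quadratic.
Testing z0 = -1.25: P(-1.25) = 1 + (1.15)(-1.25) + (0.32)(-1.25)^2 + (0.032)(-1.25)^3
  = 1 + (-1.4375) + (0.5) + (-0.0625) = 0.  So z_0 = -1.25 is a root, |z_0| = 1.25.
Divide out the factor (1 + 0.8 z) = (1 - z/z0) (since 1/z0 = -0.8):
  P(z) = (1 + 0.8 z)(1 + (0.35) z + (0.04) z^2)
  [check: z-coef 0.35 - (-0.8) = 1.15; z^2-coef 0.04 - (-0.8)(0.35) = 0.32; z^3-coef -(-0.8)(0.04) = 0.032.]
Remaining roots from the quadratic factor 1 + (0.35) z + (0.04) z^2:
  Set 1 + (0.35) z + (0.04) z^2 = 0, i.e. a z^2 + b z + c = 0 with a = 0.04, b = 0.35, c = 1.
  Discriminant D = b^2 - 4ac = (0.35)^2 - 4*(0.04)*1 = 0.1225 - (0.16) = -0.0375.
  D < 0, so the roots are the complex-conjugate pair z = (-b +/- i sqrt(-D)) / (2a) = -4.375 +/- 2.4206i.
  For a conjugate pair |z|^2 = z * conj(z) = (product of roots) = c/a = 1/(0.04) = 25, so |z| = sqrt(25) = 5 for both roots.
Moduli of all roots: 1.2500, 5.0000, 5.0000.
All moduli strictly greater than 1? Yes.
Verdict: Invertible.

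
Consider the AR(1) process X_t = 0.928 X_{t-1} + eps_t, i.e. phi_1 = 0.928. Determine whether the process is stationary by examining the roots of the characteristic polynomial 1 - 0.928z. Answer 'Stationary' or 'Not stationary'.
\text{Stationary}

The AR(p) characteristic polynomial is P(z) = 1 - 0.928z.
Stationarity requires all roots to lie outside the unit circle, i.e. |z| > 1 for every root.
This is linear in z: 1 + (-0.928) z = 0  =>  z = -1/(-0.928) = 1.077586,  |z| = 1.077586.
Moduli of all roots: 1.0776.
All moduli strictly greater than 1? Yes.
Verdict: Stationary.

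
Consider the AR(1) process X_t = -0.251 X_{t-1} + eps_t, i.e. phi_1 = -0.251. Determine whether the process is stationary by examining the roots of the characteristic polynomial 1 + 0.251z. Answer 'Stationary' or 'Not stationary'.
\text{Stationary}

The AR(p) characteristic polynomial is P(z) = 1 + 0.251z.
Stationarity requires all roots to lie outside the unit circle, i.e. |z| > 1 for every root.
This is linear in z: 1 + (0.251) z = 0  =>  z = -1/(0.251) = -3.984064,  |z| = 3.984064.
Moduli of all roots: 3.9841.
All moduli strictly greater than 1? Yes.
Verdict: Stationary.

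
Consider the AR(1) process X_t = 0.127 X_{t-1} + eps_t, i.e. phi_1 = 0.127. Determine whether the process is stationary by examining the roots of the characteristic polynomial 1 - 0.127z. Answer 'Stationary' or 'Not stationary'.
\text{Stationary}

The AR(p) characteristic polynomial is P(z) = 1 - 0.127z.
Stationarity requires all roots to lie outside the unit circle, i.e. |z| > 1 for every root.
This is linear in z: 1 + (-0.127) z = 0  =>  z = -1/(-0.127) = 7.874016,  |z| = 7.874016.
Moduli of all roots: 7.8740.
All moduli strictly greater than 1? Yes.
Verdict: Stationary.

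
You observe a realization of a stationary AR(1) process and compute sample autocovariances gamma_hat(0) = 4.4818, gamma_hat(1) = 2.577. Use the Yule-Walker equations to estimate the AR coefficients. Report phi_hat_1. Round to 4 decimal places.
\hat\phi_{1} = 0.5750

The Yule-Walker equations for an AR(p) process read, in matrix form,
  Gamma_p phi = r_p,   with   (Gamma_p)_{ij} = gamma(|i - j|),
                       (r_p)_i = gamma(i),   i,j = 1..p.
Substitute the sample gammas (Toeplitz matrix and right-hand side of size 1):
  Gamma_p = [[4.4818]]
  r_p     = [2.577]
With p = 1 this is the single equation gamma(0) phi_1 = gamma(1):
  phi_hat_1 = gamma(1) / gamma(0) = 2.577 / 4.4818 = 0.5750.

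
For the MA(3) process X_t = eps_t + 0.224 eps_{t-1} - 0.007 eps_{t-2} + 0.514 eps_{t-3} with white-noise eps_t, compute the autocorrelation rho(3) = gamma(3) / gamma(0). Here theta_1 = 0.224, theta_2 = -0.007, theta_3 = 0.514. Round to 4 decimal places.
\rho(3) = 0.3910

For an MA(q) process with theta_0 = 1, the autocovariance is
  gamma(k) = sigma^2 * sum_{i=0..q-k} theta_i * theta_{i+k},
and rho(k) = gamma(k) / gamma(0). Sigma^2 cancels.
  numerator   = (1)*(0.514) = 0.514.
  denominator = (1)^2 + (0.224)^2 + (-0.007)^2 + (0.514)^2 = 1.314421.
  rho(3) = 0.514 / 1.314421 = 0.3910.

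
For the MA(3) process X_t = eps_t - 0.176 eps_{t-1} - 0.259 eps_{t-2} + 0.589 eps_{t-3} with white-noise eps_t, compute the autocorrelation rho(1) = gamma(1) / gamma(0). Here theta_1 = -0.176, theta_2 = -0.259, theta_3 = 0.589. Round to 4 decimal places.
\rho(1) = -0.1958

For an MA(q) process with theta_0 = 1, the autocovariance is
  gamma(k) = sigma^2 * sum_{i=0..q-k} theta_i * theta_{i+k},
and rho(k) = gamma(k) / gamma(0). Sigma^2 cancels.
  numerator   = (1)*(-0.176) + (-0.176)*(-0.259) + (-0.259)*(0.589) = -0.282967.
  denominator = (1)^2 + (-0.176)^2 + (-0.259)^2 + (0.589)^2 = 1.444978.
  rho(1) = -0.282967 / 1.444978 = -0.1958.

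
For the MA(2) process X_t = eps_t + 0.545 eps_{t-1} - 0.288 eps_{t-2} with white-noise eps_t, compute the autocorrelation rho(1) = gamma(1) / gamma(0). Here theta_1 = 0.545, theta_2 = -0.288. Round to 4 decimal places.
\rho(1) = 0.2812

For an MA(q) process with theta_0 = 1, the autocovariance is
  gamma(k) = sigma^2 * sum_{i=0..q-k} theta_i * theta_{i+k},
and rho(k) = gamma(k) / gamma(0). Sigma^2 cancels.
  numerator   = (1)*(0.545) + (0.545)*(-0.288) = 0.38804.
  denominator = (1)^2 + (0.545)^2 + (-0.288)^2 = 1.379969.
  rho(1) = 0.38804 / 1.379969 = 0.2812.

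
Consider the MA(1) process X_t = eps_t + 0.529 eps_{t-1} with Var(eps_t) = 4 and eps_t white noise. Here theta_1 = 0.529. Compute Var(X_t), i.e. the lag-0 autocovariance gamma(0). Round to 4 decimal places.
\gamma(0) = 5.1194

For an MA(q) process X_t = eps_t + sum_i theta_i eps_{t-i} with
Var(eps_t) = sigma^2, the variance is
  gamma(0) = sigma^2 * (1 + sum_i theta_i^2).
  sum_i theta_i^2 = (0.529)^2 = 0.279841.
  gamma(0) = 4 * (1 + 0.279841) = 4 * 1.279841 = 5.119364, which rounds to 5.1194.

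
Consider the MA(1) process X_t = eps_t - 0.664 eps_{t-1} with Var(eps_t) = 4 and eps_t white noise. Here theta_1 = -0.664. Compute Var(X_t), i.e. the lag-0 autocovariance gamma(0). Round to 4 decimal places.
\gamma(0) = 5.7636

For an MA(q) process X_t = eps_t + sum_i theta_i eps_{t-i} with
Var(eps_t) = sigma^2, the variance is
  gamma(0) = sigma^2 * (1 + sum_i theta_i^2).
  sum_i theta_i^2 = (-0.664)^2 = 0.440896.
  gamma(0) = 4 * (1 + 0.440896) = 4 * 1.440896 = 5.763584, which rounds to 5.7636.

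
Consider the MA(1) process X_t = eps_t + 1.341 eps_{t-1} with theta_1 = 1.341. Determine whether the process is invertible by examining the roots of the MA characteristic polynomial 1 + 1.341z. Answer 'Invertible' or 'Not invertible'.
\text{Not invertible}

The MA(q) characteristic polynomial is P(z) = 1 + 1.341z.
Invertibility requires all roots to lie outside the unit circle, i.e. |z| > 1 for every root.
This is linear in z: 1 + (1.341) z = 0  =>  z = -1/(1.341) = -0.745712,  |z| = 0.745712.
Moduli of all roots: 0.7457.
All moduli strictly greater than 1? No.
Verdict: Not invertible.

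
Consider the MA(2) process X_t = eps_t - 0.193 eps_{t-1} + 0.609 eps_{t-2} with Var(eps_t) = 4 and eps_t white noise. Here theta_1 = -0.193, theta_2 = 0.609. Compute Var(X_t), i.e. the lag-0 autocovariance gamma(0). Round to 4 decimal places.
\gamma(0) = 5.6325

For an MA(q) process X_t = eps_t + sum_i theta_i eps_{t-i} with
Var(eps_t) = sigma^2, the variance is
  gamma(0) = sigma^2 * (1 + sum_i theta_i^2).
  sum_i theta_i^2 = (-0.193)^2 + (0.609)^2 = 0.037249 + 0.370881 = 0.40813.
  gamma(0) = 4 * (1 + 0.40813) = 4 * 1.40813 = 5.63252, which rounds to 5.6325.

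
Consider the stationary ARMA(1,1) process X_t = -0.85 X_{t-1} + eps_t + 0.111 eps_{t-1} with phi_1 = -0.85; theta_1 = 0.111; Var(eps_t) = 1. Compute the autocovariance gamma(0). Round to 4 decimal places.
\gamma(0) = 2.9680

Multiply the model equation by X_{t-k} and take expectations. With theta_0 = psi_0 = 1 and psi_j the MA(infinity) weights, this gives
  gamma(k) - sum_i phi_i gamma(k-i) = c_k,
  c_k = sigma^2 * sum_{j=k..q} theta_j psi_{j-k}   (c_k = 0 for k > q),
using gamma(-m) = gamma(m).
psi-weights needed (psi_j = theta_j + sum_i phi_i psi_{j-i}):
  psi_1 = theta_1 + phi_1 = 0.111 + (-0.85) = -0.739
Right-hand sides:
  c_0 = sigma^2 (1 + theta_1 psi_1) = 1 * (1 + (0.111)(-0.739)) = 1 * 0.917971 = 0.917971
  c_1 = sigma^2 theta_1 = 1 * (0.111) = 0.111
  c_2 = 0
Equations for k = 0 and k = 1 (AR order 1):
  gamma(0) = phi_1 gamma(1) + c_0
  gamma(1) = phi_1 gamma(0) + c_1
Substituting the second into the first: gamma(0) (1 - phi_1^2) = c_0 + phi_1 c_1, so
  gamma(0) = (c_0 + phi_1 c_1) / (1 - phi_1^2) = (0.917971 + (-0.85)(0.111)) / (1 - (-0.85)^2) = 0.823621 / 0.2775 = 2.968004.
Therefore gamma(0) = 2.9680 (to 4 decimal places).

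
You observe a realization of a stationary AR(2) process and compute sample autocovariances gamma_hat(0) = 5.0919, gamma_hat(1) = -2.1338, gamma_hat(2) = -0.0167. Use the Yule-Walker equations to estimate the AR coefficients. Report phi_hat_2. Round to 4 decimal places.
\hat\phi_{2} = -0.2170

The Yule-Walker equations for an AR(p) process read, in matrix form,
  Gamma_p phi = r_p,   with   (Gamma_p)_{ij} = gamma(|i - j|),
                       (r_p)_i = gamma(i),   i,j = 1..p.
Substitute the sample gammas (Toeplitz matrix and right-hand side of size 2):
  Gamma_p = [[5.0919, -2.1338], [-2.1338, 5.0919]]
  r_p     = [-2.1338, -0.0167]
Written out:
  5.0919 phi_1 - 2.1338 phi_2 = -2.1338
  -2.1338 phi_1 + 5.0919 phi_2 = -0.0167
Solve by Cramer's rule:
  det = gamma(0)^2 - gamma(1)^2 = (5.0919)^2 - (-2.1338)^2 = 25.92744561 - 4.55310244 = 21.37434317
  phi_hat_1 = [gamma(1) gamma(0) - gamma(1) gamma(2)] / det = [(-2.1338)(5.0919) - (-2.1338)(-0.0167)] / 21.37434317 = -10.90073068 / 21.37434317 = -0.51
  phi_hat_2 = [gamma(0) gamma(2) - gamma(1)^2] / det = [(5.0919)(-0.0167) - (-2.1338)^2] / 21.37434317 = -4.63813717 / 21.37434317 = -0.217
So phi_hat = [-0.5100, -0.2170].
Therefore phi_hat_2 = -0.2170.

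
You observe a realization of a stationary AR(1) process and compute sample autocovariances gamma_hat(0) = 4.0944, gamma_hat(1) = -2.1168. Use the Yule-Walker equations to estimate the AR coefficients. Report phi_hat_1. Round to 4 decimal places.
\hat\phi_{1} = -0.5170

The Yule-Walker equations for an AR(p) process read, in matrix form,
  Gamma_p phi = r_p,   with   (Gamma_p)_{ij} = gamma(|i - j|),
                       (r_p)_i = gamma(i),   i,j = 1..p.
Substitute the sample gammas (Toeplitz matrix and right-hand side of size 1):
  Gamma_p = [[4.0944]]
  r_p     = [-2.1168]
With p = 1 this is the single equation gamma(0) phi_1 = gamma(1):
  phi_hat_1 = gamma(1) / gamma(0) = -2.1168 / 4.0944 = -0.5170.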